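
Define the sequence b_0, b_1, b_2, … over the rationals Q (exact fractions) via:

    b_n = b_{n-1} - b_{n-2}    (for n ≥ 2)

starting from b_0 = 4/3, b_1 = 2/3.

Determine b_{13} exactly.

2/3

b_2 = 1·2/3 + -1·4/3 = -2/3
b_3 = 1·-2/3 + -1·2/3 = -4/3
b_4 = 1·-4/3 + -1·-2/3 = -2/3
b_5 = 1·-2/3 + -1·-4/3 = 2/3
b_6 = 1·2/3 + -1·-2/3 = 4/3
b_7 = 1·4/3 + -1·2/3 = 2/3
(b_6, b_7) = (4/3, 2/3) = (b_0, b_1), so the sequence has period 6.
13 ≡ 1 (mod 6), hence b_13 = b_1 = 2/3.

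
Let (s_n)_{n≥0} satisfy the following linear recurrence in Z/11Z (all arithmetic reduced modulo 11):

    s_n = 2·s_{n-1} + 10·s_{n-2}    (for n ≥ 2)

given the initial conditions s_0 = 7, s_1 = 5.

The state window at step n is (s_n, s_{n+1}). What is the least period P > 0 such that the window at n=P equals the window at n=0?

n=0: window = (7, 5)
n=1: window = (5, 3)
n=2: window = (3, 1)
n=3: window = (1, 10)
n=4: window = (10, 8)
n=5: window = (8, 6)
n=6: window = (6, 4)
n=7: window = (4, 2)
n=8: window = (2, 0)
n=9: window = (0, 9)
n=10: window = (9, 7)
n=11: window = (7, 5)
window at n=11 equals window at n=0 → period = 11

11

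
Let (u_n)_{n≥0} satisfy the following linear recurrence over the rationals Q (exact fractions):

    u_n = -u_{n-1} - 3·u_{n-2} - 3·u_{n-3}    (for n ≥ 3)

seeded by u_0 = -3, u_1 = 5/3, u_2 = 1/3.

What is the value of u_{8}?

u_3 = -1·1/3 + -3·5/3 + -3·-3 = 11/3
u_4 = -1·11/3 + -3·1/3 + -3·5/3 = -29/3
u_5 = -1·-29/3 + -3·11/3 + -3·1/3 = -7/3
u_6 = -1·-7/3 + -3·-29/3 + -3·11/3 = 61/3
u_7 = -1·61/3 + -3·-7/3 + -3·-29/3 = 47/3
u_8 = -1·47/3 + -3·61/3 + -3·-7/3 = -209/3

-209/3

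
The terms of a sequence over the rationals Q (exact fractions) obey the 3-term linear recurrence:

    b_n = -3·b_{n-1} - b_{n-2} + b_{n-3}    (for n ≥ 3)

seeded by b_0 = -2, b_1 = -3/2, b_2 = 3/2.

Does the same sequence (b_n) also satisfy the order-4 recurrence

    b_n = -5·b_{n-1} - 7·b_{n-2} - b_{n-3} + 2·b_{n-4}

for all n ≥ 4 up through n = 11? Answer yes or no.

Terms b_0..b_11: -2, -3/2, 3/2, -5, 12, -59/2, 143/2, -173, 418, -2019/2, 4875/2, -5885
n=4: candidate gives 12, actual b_4 = 12 ✓
n=5: candidate gives -59/2, actual b_5 = -59/2 ✓
n=6: candidate gives 143/2, actual b_6 = 143/2 ✓
n=7: candidate gives -173, actual b_7 = -173 ✓
n=8: candidate gives 418, actual b_8 = 418 ✓
n=9: candidate gives -2019/2, actual b_9 = -2019/2 ✓
n=10: candidate gives 4875/2, actual b_10 = 4875/2 ✓
n=11: candidate gives -5885, actual b_11 = -5885 ✓

yes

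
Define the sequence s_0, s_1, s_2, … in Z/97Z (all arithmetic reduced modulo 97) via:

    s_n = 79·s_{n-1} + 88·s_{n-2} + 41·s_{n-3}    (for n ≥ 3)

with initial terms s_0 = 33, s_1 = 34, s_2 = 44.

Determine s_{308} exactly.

s_3 = 79·44 + 88·34 + 41·33 = 61
s_4 = 79·61 + 88·44 + 41·34 = 94
s_5 = 79·94 + 88·61 + 41·44 = 48
s_6 = 79·48 + 88·94 + 41·61 = 15
s_7 = 79·15 + 88·48 + 41·94 = 48
s_8 = 79·48 + 88·15 + 41·48 = 96
Continuing the recurrence:
  s_9 = 7;  s_10 = 8;  s_11 = 43;  s_12 = 23;  s_13 = 12;  s_14 = 79
  s_15 = 92;  s_16 = 65;  s_17 = 77;  s_18 = 55;  s_19 = 12;  s_20 = 21
  s_21 = 23;  s_22 = 83;  s_23 = 33;  s_24 = 87;  s_25 = 85;  s_26 = 10
  s_27 = 3;  s_28 = 43;  s_29 = 94;  s_30 = 81;  s_31 = 41;  s_32 = 59
  s_33 = 47;  s_34 = 13;  s_35 = 16;  s_36 = 67;  s_37 = 56;  s_38 = 15
  s_39 = 33;  s_40 = 15;  s_41 = 48;  s_42 = 63;  s_43 = 19;  s_44 = 89
  s_45 = 34;  s_46 = 45;  s_47 = 11;  s_48 = 15;  s_49 = 21;  s_50 = 35
  s_51 = 87;  s_52 = 47;  s_53 = 0;  s_54 = 40;  s_55 = 43;  s_56 = 30
  s_57 = 34;  s_58 = 8;  s_59 = 4;  s_60 = 86;  s_61 = 5;  s_62 = 76
  s_63 = 76;  s_64 = 93;  s_65 = 79;  s_66 = 81;  s_67 = 92;  s_68 = 78
  s_69 = 22;  s_70 = 55;  s_71 = 70;  s_72 = 20;  s_73 = 4;  s_74 = 96
  s_75 = 26;  s_76 = 93;  s_77 = 88;  s_78 = 3;  s_79 = 57;  s_80 = 33
  s_81 = 83;  s_82 = 61;  s_83 = 90;  s_84 = 70;  s_85 = 43;  s_86 = 55
  s_87 = 38;  s_88 = 2;  s_89 = 34;  s_90 = 55;  s_91 = 47;  s_92 = 53
  s_93 = 5;  s_94 = 2;  s_95 = 55;  s_96 = 70;  s_97 = 73;  s_98 = 20
  s_99 = 10;  s_100 = 14;  s_101 = 90;  s_102 = 22;  s_103 = 47;  s_104 = 27
  s_105 = 90;  s_106 = 64;  s_107 = 18;  s_108 = 74;  s_109 = 63;  s_110 = 5
  s_111 = 49;  s_112 = 7;  s_113 = 26;  s_114 = 23;  s_115 = 27;  s_116 = 82
  s_117 = 0;  s_118 = 78;  s_119 = 18;  s_120 = 41;  s_121 = 67;  s_122 = 36
  s_123 = 42;  s_124 = 18;  s_125 = 95;  s_126 = 44;  s_127 = 61;  s_128 = 73
  s_129 = 38;  s_130 = 93;  s_131 = 7;  s_132 = 13;  s_133 = 24;  s_134 = 29
  s_135 = 86;  s_136 = 48;  s_137 = 36;  s_138 = 21;  s_139 = 5;  s_140 = 33
  s_141 = 28;  s_142 = 83;  s_143 = 92;  s_144 = 6;  s_145 = 42;  s_146 = 52
  s_147 = 96;  s_148 = 11;  s_149 = 3;  s_150 = 0;  s_151 = 36;  s_152 = 57
  s_153 = 8;  s_154 = 43;  s_155 = 36;  s_156 = 69;  s_157 = 3;  s_158 = 25
  s_159 = 24;  s_160 = 48;  s_161 = 42;  s_162 = 87;  s_163 = 24;  s_164 = 22
  s_165 = 45;  s_166 = 73;  s_167 = 56;  s_168 = 83;  s_169 = 25;  s_170 = 32
  s_171 = 80;  s_172 = 73;  s_173 = 54;  s_174 = 2;  s_175 = 46;  s_176 = 10
  s_177 = 70;  s_178 = 51;  s_179 = 26;  s_180 = 3;  s_181 = 57;  s_182 = 13
  s_183 = 55;  s_184 = 66;  s_185 = 14;  s_186 = 51;  s_187 = 13;  s_188 = 75
  s_189 = 42;  s_190 = 72;  s_191 = 43;  s_192 = 9;  s_193 = 75;  s_194 = 41
  s_195 = 23;  s_196 = 61;  s_197 = 85;  s_198 = 28;  s_199 = 68;  s_200 = 69
  s_201 = 70;  s_202 = 34;  s_203 = 35;  s_204 = 91;  s_205 = 23;  s_206 = 8
  s_207 = 82;  s_208 = 74;  s_209 = 4;  s_210 = 5;  s_211 = 95;  s_212 = 58
  s_213 = 52;  s_214 = 12;  s_215 = 45;  s_216 = 50;  s_217 = 60;  s_218 = 24
  s_219 = 11;  s_220 = 9;  s_221 = 44;  s_222 = 63;  s_223 = 3;  s_224 = 19
  s_225 = 80;  s_226 = 64;  s_227 = 71;  s_228 = 68;  s_229 = 82;  s_230 = 47
  s_231 = 40;  s_232 = 85;  s_233 = 37;  s_234 = 15;  s_235 = 69;  s_236 = 43
  s_237 = 93;  s_238 = 89;  s_239 = 3;  s_240 = 48;  s_241 = 42;  s_242 = 2
  s_243 = 2;  s_244 = 19;  s_245 = 13;  s_246 = 65;  s_247 = 74;  s_248 = 71
  s_249 = 42;  s_250 = 87;  s_251 = 94;  s_252 = 23;  s_253 = 76;  s_254 = 48
  s_255 = 74;  s_256 = 91;  s_257 = 52;  s_258 = 18;  s_259 = 29;  s_260 = 90
  s_261 = 21;  s_262 = 1;  s_263 = 88;  s_264 = 44;  s_265 = 9;  s_266 = 43
  s_267 = 76;  s_268 = 69;  s_269 = 31;  s_270 = 94;  s_271 = 82;  s_272 = 16
  s_273 = 15;  s_274 = 38;  s_275 = 31;  s_276 = 6;  s_277 = 7;  s_278 = 24
  s_279 = 42;  s_280 = 91;  s_281 = 35;  s_282 = 79;  s_283 = 54;  s_284 = 43
  s_285 = 39;  s_286 = 58;  s_287 = 77;  s_288 = 79;  s_289 = 69;  s_290 = 40
  s_291 = 55;  s_292 = 24;  s_293 = 34;  s_294 = 69;  s_295 = 18;  s_296 = 61
  s_297 = 17;  s_298 = 77;  s_299 = 89;  s_300 = 51;  s_301 = 80;  s_302 = 4
  s_303 = 38;  s_304 = 38;  s_305 = 11;  s_306 = 48
s_307 = 79·48 + 88·11 + 41·38 = 13
s_308 = 79·13 + 88·48 + 41·11 = 76

76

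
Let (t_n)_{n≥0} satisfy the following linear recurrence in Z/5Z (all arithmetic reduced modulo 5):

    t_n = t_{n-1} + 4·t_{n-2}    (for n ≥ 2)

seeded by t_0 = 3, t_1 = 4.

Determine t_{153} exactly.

2

t_2 = 1·4 + 4·3 = 1
t_3 = 1·1 + 4·4 = 2
t_4 = 1·2 + 4·1 = 1
t_5 = 1·1 + 4·2 = 4
t_6 = 1·4 + 4·1 = 3
t_7 = 1·3 + 4·4 = 4
(t_6, t_7) = (3, 4) = (t_0, t_1), so the sequence has period 6.
153 ≡ 3 (mod 6), hence t_153 = t_3 = 2.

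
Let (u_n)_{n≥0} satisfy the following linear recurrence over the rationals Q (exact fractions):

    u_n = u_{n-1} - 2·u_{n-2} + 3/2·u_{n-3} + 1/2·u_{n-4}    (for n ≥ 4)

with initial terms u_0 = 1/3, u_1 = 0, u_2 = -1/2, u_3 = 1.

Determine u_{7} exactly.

u_4 = 1·1 + -2·-1/2 + 3/2·0 + 1/2·1/3 = 13/6
u_5 = 1·13/6 + -2·1 + 3/2·-1/2 + 1/2·0 = -7/12
u_6 = 1·-7/12 + -2·13/6 + 3/2·1 + 1/2·-1/2 = -11/3
u_7 = 1·-11/3 + -2·-7/12 + 3/2·13/6 + 1/2·1 = 5/4

5/4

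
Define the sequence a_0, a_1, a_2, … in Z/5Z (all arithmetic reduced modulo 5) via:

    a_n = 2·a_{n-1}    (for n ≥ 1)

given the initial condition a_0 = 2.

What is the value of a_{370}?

a_1 = 2·2 = 4
a_2 = 2·4 = 3
a_3 = 2·3 = 1
a_4 = 2·1 = 2
(a_4) = (2) = (a_0), so the sequence has period 4.
370 ≡ 2 (mod 4), hence a_370 = a_2 = 3.

3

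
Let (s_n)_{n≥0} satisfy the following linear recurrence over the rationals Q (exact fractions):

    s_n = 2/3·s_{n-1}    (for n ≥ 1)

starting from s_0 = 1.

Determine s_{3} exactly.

8/27

s_1 = 2/3·1 = 2/3
s_2 = 2/3·2/3 = 4/9
s_3 = 2/3·4/9 = 8/27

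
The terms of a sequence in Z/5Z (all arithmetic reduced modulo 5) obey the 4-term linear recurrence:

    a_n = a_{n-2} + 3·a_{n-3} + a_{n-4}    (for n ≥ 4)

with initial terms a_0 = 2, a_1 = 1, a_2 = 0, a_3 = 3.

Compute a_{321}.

a_4 = 0·3 + 1·0 + 3·1 + 1·2 = 0
a_5 = 0·0 + 1·3 + 3·0 + 1·1 = 4
a_6 = 0·4 + 1·0 + 3·3 + 1·0 = 4
a_7 = 0·4 + 1·4 + 3·0 + 1·3 = 2
a_8 = 0·2 + 1·4 + 3·4 + 1·0 = 1
a_9 = 0·1 + 1·2 + 3·4 + 1·4 = 3
a_10 = 0·3 + 1·1 + 3·2 + 1·4 = 1
a_11 = 0·1 + 1·3 + 3·1 + 1·2 = 3
a_12 = 0·3 + 1·1 + 3·3 + 1·1 = 1
a_13 = 0·1 + 1·3 + 3·1 + 1·3 = 4
a_14 = 0·4 + 1·1 + 3·3 + 1·1 = 1
a_15 = 0·1 + 1·4 + 3·1 + 1·3 = 0
a_16 = 0·0 + 1·1 + 3·4 + 1·1 = 4
a_17 = 0·4 + 1·0 + 3·1 + 1·4 = 2
a_18 = 0·2 + 1·4 + 3·0 + 1·1 = 0
a_19 = 0·0 + 1·2 + 3·4 + 1·0 = 4
a_20 = 0·4 + 1·0 + 3·2 + 1·4 = 0
a_21 = 0·0 + 1·4 + 3·0 + 1·2 = 1
a_22 = 0·1 + 1·0 + 3·4 + 1·0 = 2
a_23 = 0·2 + 1·1 + 3·0 + 1·4 = 0
a_24 = 0·0 + 1·2 + 3·1 + 1·0 = 0
a_25 = 0·0 + 1·0 + 3·2 + 1·1 = 2
a_26 = 0·2 + 1·0 + 3·0 + 1·2 = 2
a_27 = 0·2 + 1·2 + 3·0 + 1·0 = 2
a_28 = 0·2 + 1·2 + 3·2 + 1·0 = 3
a_29 = 0·3 + 1·2 + 3·2 + 1·2 = 0
a_30 = 0·0 + 1·3 + 3·2 + 1·2 = 1
a_31 = 0·1 + 1·0 + 3·3 + 1·2 = 1
a_32 = 0·1 + 1·1 + 3·0 + 1·3 = 4
a_33 = 0·4 + 1·1 + 3·1 + 1·0 = 4
a_34 = 0·4 + 1·4 + 3·1 + 1·1 = 3
a_35 = 0·3 + 1·4 + 3·4 + 1·1 = 2
a_36 = 0·2 + 1·3 + 3·4 + 1·4 = 4
a_37 = 0·4 + 1·2 + 3·3 + 1·4 = 0
a_38 = 0·0 + 1·4 + 3·2 + 1·3 = 3
a_39 = 0·3 + 1·0 + 3·4 + 1·2 = 4
a_40 = 0·4 + 1·3 + 3·0 + 1·4 = 2
a_41 = 0·2 + 1·4 + 3·3 + 1·0 = 3
a_42 = 0·3 + 1·2 + 3·4 + 1·3 = 2
a_43 = 0·2 + 1·3 + 3·2 + 1·4 = 3
a_44 = 0·3 + 1·2 + 3·3 + 1·2 = 3
a_45 = 0·3 + 1·3 + 3·2 + 1·3 = 2
a_46 = 0·2 + 1·3 + 3·3 + 1·2 = 4
a_47 = 0·4 + 1·2 + 3·3 + 1·3 = 4
a_48 = 0·4 + 1·4 + 3·2 + 1·3 = 3
a_49 = 0·3 + 1·4 + 3·4 + 1·2 = 3
a_50 = 0·3 + 1·3 + 3·4 + 1·4 = 4
a_51 = 0·4 + 1·3 + 3·3 + 1·4 = 1
a_52 = 0·1 + 1·4 + 3·3 + 1·3 = 1
a_53 = 0·1 + 1·1 + 3·4 + 1·3 = 1
a_54 = 0·1 + 1·1 + 3·1 + 1·4 = 3
a_55 = 0·3 + 1·1 + 3·1 + 1·1 = 0
a_56 = 0·0 + 1·3 + 3·1 + 1·1 = 2
a_57 = 0·2 + 1·0 + 3·3 + 1·1 = 0
a_58 = 0·0 + 1·2 + 3·0 + 1·3 = 0
a_59 = 0·0 + 1·0 + 3·2 + 1·0 = 1
a_60 = 0·1 + 1·0 + 3·0 + 1·2 = 2
a_61 = 0·2 + 1·1 + 3·0 + 1·0 = 1
a_62 = 0·1 + 1·2 + 3·1 + 1·0 = 0
a_63 = 0·0 + 1·1 + 3·2 + 1·1 = 3
(a_60, a_61, a_62, a_63) = (2, 1, 0, 3) = (a_0, a_1, a_2, a_3), so the sequence has period 60.
321 ≡ 21 (mod 60), hence a_321 = a_21 = 1.

1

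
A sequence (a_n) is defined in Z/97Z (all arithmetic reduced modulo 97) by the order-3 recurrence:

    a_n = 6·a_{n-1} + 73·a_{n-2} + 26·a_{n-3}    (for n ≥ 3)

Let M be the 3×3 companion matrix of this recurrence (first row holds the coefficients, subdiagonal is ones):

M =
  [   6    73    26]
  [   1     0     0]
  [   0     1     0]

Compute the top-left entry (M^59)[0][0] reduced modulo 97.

(M^59)[0][0] is the top entry after applying M 59 times to the unit state (1, 0, 0). Equivalently it is h_{61} for the auxiliary sequence (h_n) obeying the same recurrence with h_2 = 1 and h_i = 0 for 0 ≤ i < 2:
h_3 = 6·1 + 73·0 + 26·0 = 6
h_4 = 6·6 + 73·1 + 26·0 = 12
h_5 = 6·12 + 73·6 + 26·1 = 51
h_6 = 6·51 + 73·12 + 26·6 = 77
h_7 = 6·77 + 73·51 + 26·12 = 35
h_8 = 6·35 + 73·77 + 26·51 = 76
h_9 = 6·76 + 73·35 + 26·77 = 66
h_10 = 6·66 + 73·76 + 26·35 = 64
h_11 = 6·64 + 73·66 + 26·76 = 0
h_12 = 6·0 + 73·64 + 26·66 = 83
h_13 = 6·83 + 73·0 + 26·64 = 28
h_14 = 6·28 + 73·83 + 26·0 = 19
h_15 = 6·19 + 73·28 + 26·83 = 48
h_16 = 6·48 + 73·19 + 26·28 = 75
h_17 = 6·75 + 73·48 + 26·19 = 83
h_18 = 6·83 + 73·75 + 26·48 = 43
h_19 = 6·43 + 73·83 + 26·75 = 22
h_20 = 6·22 + 73·43 + 26·83 = 94
h_21 = 6·94 + 73·22 + 26·43 = 87
h_22 = 6·87 + 73·94 + 26·22 = 2
h_23 = 6·2 + 73·87 + 26·94 = 77
h_24 = 6·77 + 73·2 + 26·87 = 57
h_25 = 6·57 + 73·77 + 26·2 = 1
h_26 = 6·1 + 73·57 + 26·77 = 58
h_27 = 6·58 + 73·1 + 26·57 = 60
h_28 = 6·60 + 73·58 + 26·1 = 61
h_29 = 6·61 + 73·60 + 26·58 = 46
h_30 = 6·46 + 73·61 + 26·60 = 81
h_31 = 6·81 + 73·46 + 26·61 = 95
h_32 = 6·95 + 73·81 + 26·46 = 16
h_33 = 6·16 + 73·95 + 26·81 = 19
h_34 = 6·19 + 73·16 + 26·95 = 66
h_35 = 6·66 + 73·19 + 26·16 = 65
h_36 = 6·65 + 73·66 + 26·19 = 76
h_37 = 6·76 + 73·65 + 26·66 = 30
h_38 = 6·30 + 73·76 + 26·65 = 46
h_39 = 6·46 + 73·30 + 26·76 = 77
h_40 = 6·77 + 73·46 + 26·30 = 41
h_41 = 6·41 + 73·77 + 26·46 = 79
h_42 = 6·79 + 73·41 + 26·77 = 37
h_43 = 6·37 + 73·79 + 26·41 = 71
h_44 = 6·71 + 73·37 + 26·79 = 40
h_45 = 6·40 + 73·71 + 26·37 = 80
h_46 = 6·80 + 73·40 + 26·71 = 8
h_47 = 6·8 + 73·80 + 26·40 = 41
h_48 = 6·41 + 73·8 + 26·80 = 0
h_49 = 6·0 + 73·41 + 26·8 = 0
h_50 = 6·0 + 73·0 + 26·41 = 96
h_51 = 6·96 + 73·0 + 26·0 = 91
h_52 = 6·91 + 73·96 + 26·0 = 85
h_53 = 6·85 + 73·91 + 26·96 = 46
h_54 = 6·46 + 73·85 + 26·91 = 20
h_55 = 6·20 + 73·46 + 26·85 = 62
h_56 = 6·62 + 73·20 + 26·46 = 21
h_57 = 6·21 + 73·62 + 26·20 = 31
h_58 = 6·31 + 73·21 + 26·62 = 33
h_59 = 6·33 + 73·31 + 26·21 = 0
h_60 = 6·0 + 73·33 + 26·31 = 14
h_61 = 6·14 + 73·0 + 26·33 = 69

69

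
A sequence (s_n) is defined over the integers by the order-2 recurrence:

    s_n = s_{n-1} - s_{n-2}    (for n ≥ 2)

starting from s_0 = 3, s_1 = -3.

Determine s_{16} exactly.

3

s_2 = 1·-3 + -1·3 = -6
s_3 = 1·-6 + -1·-3 = -3
s_4 = 1·-3 + -1·-6 = 3
s_5 = 1·3 + -1·-3 = 6
s_6 = 1·6 + -1·3 = 3
s_7 = 1·3 + -1·6 = -3
(s_6, s_7) = (3, -3) = (s_0, s_1), so the sequence has period 6.
16 ≡ 4 (mod 6), hence s_16 = s_4 = 3.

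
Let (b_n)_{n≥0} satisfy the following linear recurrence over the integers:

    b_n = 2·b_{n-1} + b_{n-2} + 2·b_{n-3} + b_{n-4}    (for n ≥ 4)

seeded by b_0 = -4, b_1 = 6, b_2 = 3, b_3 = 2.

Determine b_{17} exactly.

b_4 = 2·2 + 1·3 + 2·6 + 1·-4 = 15
b_5 = 2·15 + 1·2 + 2·3 + 1·6 = 44
b_6 = 2·44 + 1·15 + 2·2 + 1·3 = 110
b_7 = 2·110 + 1·44 + 2·15 + 1·2 = 296
b_8 = 2·296 + 1·110 + 2·44 + 1·15 = 805
b_9 = 2·805 + 1·296 + 2·110 + 1·44 = 2170
b_10 = 2·2170 + 1·805 + 2·296 + 1·110 = 5847
b_11 = 2·5847 + 1·2170 + 2·805 + 1·296 = 15770
b_12 = 2·15770 + 1·5847 + 2·2170 + 1·805 = 42532
b_13 = 2·42532 + 1·15770 + 2·5847 + 1·2170 = 114698
b_14 = 2·114698 + 1·42532 + 2·15770 + 1·5847 = 309315
b_15 = 2·309315 + 1·114698 + 2·42532 + 1·15770 = 834162
b_16 = 2·834162 + 1·309315 + 2·114698 + 1·42532 = 2249567
b_17 = 2·2249567 + 1·834162 + 2·309315 + 1·114698 = 6066624

6066624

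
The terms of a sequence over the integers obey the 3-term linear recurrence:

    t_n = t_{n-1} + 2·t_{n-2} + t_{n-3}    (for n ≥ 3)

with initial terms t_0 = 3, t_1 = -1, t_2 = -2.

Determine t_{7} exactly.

-49

t_3 = 1·-2 + 2·-1 + 1·3 = -1
t_4 = 1·-1 + 2·-2 + 1·-1 = -6
t_5 = 1·-6 + 2·-1 + 1·-2 = -10
t_6 = 1·-10 + 2·-6 + 1·-1 = -23
t_7 = 1·-23 + 2·-10 + 1·-6 = -49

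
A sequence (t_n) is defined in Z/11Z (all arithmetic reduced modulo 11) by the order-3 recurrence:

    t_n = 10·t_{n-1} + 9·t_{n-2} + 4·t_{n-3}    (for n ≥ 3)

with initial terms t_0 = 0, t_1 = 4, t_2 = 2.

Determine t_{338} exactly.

5

t_3 = 10·2 + 9·4 + 4·0 = 1
t_4 = 10·1 + 9·2 + 4·4 = 0
t_5 = 10·0 + 9·1 + 4·2 = 6
t_6 = 10·6 + 9·0 + 4·1 = 9
t_7 = 10·9 + 9·6 + 4·0 = 1
t_8 = 10·1 + 9·9 + 4·6 = 5
t_9 = 10·5 + 9·1 + 4·9 = 7
t_10 = 10·7 + 9·5 + 4·1 = 9
t_11 = 10·9 + 9·7 + 4·5 = 8
t_12 = 10·8 + 9·9 + 4·7 = 2
t_13 = 10·2 + 9·8 + 4·9 = 7
t_14 = 10·7 + 9·2 + 4·8 = 10
t_15 = 10·10 + 9·7 + 4·2 = 6
t_16 = 10·6 + 9·10 + 4·7 = 2
t_17 = 10·2 + 9·6 + 4·10 = 4
t_18 = 10·4 + 9·2 + 4·6 = 5
t_19 = 10·5 + 9·4 + 4·2 = 6
t_20 = 10·6 + 9·5 + 4·4 = 0
t_21 = 10·0 + 9·6 + 4·5 = 8
t_22 = 10·8 + 9·0 + 4·6 = 5
t_23 = 10·5 + 9·8 + 4·0 = 1
t_24 = 10·1 + 9·5 + 4·8 = 10
t_25 = 10·10 + 9·1 + 4·5 = 8
t_26 = 10·8 + 9·10 + 4·1 = 9
t_27 = 10·9 + 9·8 + 4·10 = 4
t_28 = 10·4 + 9·9 + 4·8 = 10
t_29 = 10·10 + 9·4 + 4·9 = 7
t_30 = 10·7 + 9·10 + 4·4 = 0
t_31 = 10·0 + 9·7 + 4·10 = 4
t_32 = 10·4 + 9·0 + 4·7 = 2
(t_30, t_31, t_32) = (0, 4, 2) = (t_0, t_1, t_2), so the sequence has period 30.
338 ≡ 8 (mod 30), hence t_338 = t_8 = 5.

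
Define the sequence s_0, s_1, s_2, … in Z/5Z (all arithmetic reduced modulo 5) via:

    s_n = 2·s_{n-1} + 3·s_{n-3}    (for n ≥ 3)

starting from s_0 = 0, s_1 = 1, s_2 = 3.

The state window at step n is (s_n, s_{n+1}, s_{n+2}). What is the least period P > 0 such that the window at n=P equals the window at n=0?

n=0: window = (0, 1, 3)
n=1: window = (1, 3, 1)
n=2: window = (3, 1, 0)
n=3: window = (1, 0, 4)
n=4: window = (0, 4, 1)
n=5: window = (4, 1, 2)
n=6: window = (1, 2, 1)
n=7: window = (2, 1, 0)
n=8: window = (1, 0, 1)
n=9: window = (0, 1, 0)
n=10: window = (1, 0, 0)
n=11: window = (0, 0, 3)
n=12: window = (0, 3, 1)
n=13: window = (3, 1, 2)
n=14: window = (1, 2, 3)
n=15: window = (2, 3, 4)
n=16: window = (3, 4, 4)
n=17: window = (4, 4, 2)
n=18: window = (4, 2, 1)
n=19: window = (2, 1, 4)
n=20: window = (1, 4, 4)
n=21: window = (4, 4, 1)
n=22: window = (4, 1, 4)
n=23: window = (1, 4, 0)
n=24: window = (4, 0, 3)
n=25: window = (0, 3, 3)
n=26: window = (3, 3, 1)
n=27: window = (3, 1, 1)
n=28: window = (1, 1, 1)
n=29: window = (1, 1, 0)
n=30: window = (1, 0, 3)
n=31: window = (0, 3, 4)
n=32: window = (3, 4, 3)
n=33: window = (4, 3, 0)
n=34: window = (3, 0, 2)
n=35: window = (0, 2, 3)
n=36: window = (2, 3, 1)
n=37: window = (3, 1, 3)
n=38: window = (1, 3, 0)
n=39: window = (3, 0, 3)
n=40: window = (0, 3, 0)
…
n=122: window = (2, 2, 0)
n=123: window = (2, 0, 1)
n=124: window = (0, 1, 3)
window at n=124 equals window at n=0 → period = 124

124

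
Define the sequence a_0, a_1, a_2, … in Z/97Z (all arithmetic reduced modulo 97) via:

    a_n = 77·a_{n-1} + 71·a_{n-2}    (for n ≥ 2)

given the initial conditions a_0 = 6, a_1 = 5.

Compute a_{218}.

22

a_2 = 77·5 + 71·6 = 35
a_3 = 77·35 + 71·5 = 43
a_4 = 77·43 + 71·35 = 73
a_5 = 77·73 + 71·43 = 41
a_6 = 77·41 + 71·73 = 95
a_7 = 77·95 + 71·41 = 41
Continuing the recurrence:
  a_8 = 8;  a_9 = 35;  a_10 = 62;  a_11 = 81;  a_12 = 66;  a_13 = 66
  a_14 = 68;  a_15 = 28;  a_16 = 0;  a_17 = 48;  a_18 = 10;  a_19 = 7
  a_20 = 85;  a_21 = 58;  a_22 = 25;  a_23 = 29;  a_24 = 31;  a_25 = 81
  a_26 = 96;  a_27 = 48;  a_28 = 36;  a_29 = 69;  a_30 = 12;  a_31 = 3
  a_32 = 16;  a_33 = 87;  a_34 = 75;  a_35 = 21;  a_36 = 55;  a_37 = 3
  a_38 = 62;  a_39 = 40;  a_40 = 13;  a_41 = 58;  a_42 = 54;  a_43 = 31
  a_44 = 13;  a_45 = 1;  a_46 = 30;  a_47 = 53;  a_48 = 3;  a_49 = 17
  a_50 = 67;  a_51 = 61;  a_52 = 45;  a_53 = 36;  a_54 = 50;  a_55 = 4
  a_56 = 75;  a_57 = 45;  a_58 = 60;  a_59 = 55;  a_60 = 56;  a_61 = 69
  a_62 = 74;  a_63 = 24;  a_64 = 21;  a_65 = 23;  a_66 = 61;  a_67 = 25
  a_68 = 48;  a_69 = 39;  a_70 = 9;  a_71 = 67;  a_72 = 75;  a_73 = 56
  a_74 = 34;  a_75 = 95;  a_76 = 29;  a_77 = 54;  a_78 = 9;  a_79 = 65
  a_80 = 18;  a_81 = 84;  a_82 = 83;  a_83 = 36;  a_84 = 32;  a_85 = 73
  a_86 = 36;  a_87 = 1;  a_88 = 14;  a_89 = 82;  a_90 = 33;  a_91 = 21
  a_92 = 80;  a_93 = 85;  a_94 = 3;  a_95 = 58;  a_96 = 23;  a_97 = 69
  a_98 = 59;  a_99 = 33;  a_100 = 37;  a_101 = 51;  a_102 = 55;  a_103 = 96
  a_104 = 45;  a_105 = 96;  a_106 = 14;  a_107 = 37;  a_108 = 60;  a_109 = 69
  a_110 = 67;  a_111 = 67;  a_112 = 22;  a_113 = 49;  a_114 = 0;  a_115 = 84
  a_116 = 66;  a_117 = 85;  a_118 = 76;  a_119 = 53;  a_120 = 68;  a_121 = 75
  a_122 = 30;  a_123 = 69;  a_124 = 71;  a_125 = 84;  a_126 = 63;  a_127 = 48
  a_128 = 21;  a_129 = 78;  a_130 = 28;  a_131 = 31;  a_132 = 10;  a_133 = 61
  a_134 = 72;  a_135 = 78;  a_136 = 60;  a_137 = 70;  a_138 = 47;  a_139 = 53
  a_140 = 46;  a_141 = 30;  a_142 = 47;  a_143 = 26;  a_144 = 4;  a_145 = 20
  a_146 = 78;  a_147 = 54;  a_148 = 93;  a_149 = 34;  a_150 = 6;  a_151 = 63
  a_152 = 39;  a_153 = 7;  a_154 = 10;  a_155 = 6;  a_156 = 8;  a_157 = 72
  a_158 = 1;  a_159 = 48;  a_160 = 81;  a_161 = 42;  a_162 = 61;  a_163 = 16
  a_164 = 34;  a_165 = 68;  a_166 = 84;  a_167 = 44;  a_168 = 40;  a_169 = 93
  a_170 = 10;  a_171 = 1;  a_172 = 11;  a_173 = 45;  a_174 = 75;  a_175 = 46
  a_176 = 40;  a_177 = 41;  a_178 = 80;  a_179 = 50;  a_180 = 24;  a_181 = 63
  a_182 = 56;  a_183 = 55;  a_184 = 63;  a_185 = 26;  a_186 = 73;  a_187 = 95
  a_188 = 82;  a_189 = 61;  a_190 = 43;  a_191 = 76;  a_192 = 78;  a_193 = 53
  a_194 = 16;  a_195 = 48;  a_196 = 79;  a_197 = 82;  a_198 = 89;  a_199 = 65
  a_200 = 72;  a_201 = 71;  a_202 = 6;  a_203 = 71;  a_204 = 73;  a_205 = 89
  a_206 = 8;  a_207 = 48;  a_208 = 93;  a_209 = 93;  a_210 = 87;  a_211 = 13
  a_212 = 0;  a_213 = 50;  a_214 = 67;  a_215 = 76;  a_216 = 36
a_217 = 77·36 + 71·76 = 20
a_218 = 77·20 + 71·36 = 22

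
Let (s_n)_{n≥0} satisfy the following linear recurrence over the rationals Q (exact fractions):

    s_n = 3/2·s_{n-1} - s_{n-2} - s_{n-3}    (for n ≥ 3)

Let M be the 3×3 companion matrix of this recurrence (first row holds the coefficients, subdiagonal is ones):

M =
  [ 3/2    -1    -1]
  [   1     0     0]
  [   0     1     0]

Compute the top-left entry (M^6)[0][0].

-315/64

(M^6)[0][0] is the top entry after applying M 6 times to the unit state (1, 0, 0). Equivalently it is h_{8} for the auxiliary sequence (h_n) obeying the same recurrence with h_2 = 1 and h_i = 0 for 0 ≤ i < 2:
h_3 = 3/2·1 + -1·0 + -1·0 = 3/2
h_4 = 3/2·3/2 + -1·1 + -1·0 = 5/4
h_5 = 3/2·5/4 + -1·3/2 + -1·1 = -5/8
h_6 = 3/2·-5/8 + -1·5/4 + -1·3/2 = -59/16
h_7 = 3/2·-59/16 + -1·-5/8 + -1·5/4 = -197/32
h_8 = 3/2·-197/32 + -1·-59/16 + -1·-5/8 = -315/64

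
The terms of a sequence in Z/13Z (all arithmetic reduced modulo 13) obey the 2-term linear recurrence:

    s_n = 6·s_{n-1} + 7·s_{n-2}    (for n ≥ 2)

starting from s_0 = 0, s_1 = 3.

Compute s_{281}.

s_2 = 6·3 + 7·0 = 5
s_3 = 6·5 + 7·3 = 12
s_4 = 6·12 + 7·5 = 3
s_5 = 6·3 + 7·12 = 11
s_6 = 6·11 + 7·3 = 9
s_7 = 6·9 + 7·11 = 1
s_8 = 6·1 + 7·9 = 4
s_9 = 6·4 + 7·1 = 5
s_10 = 6·5 + 7·4 = 6
s_11 = 6·6 + 7·5 = 6
s_12 = 6·6 + 7·6 = 0
s_13 = 6·0 + 7·6 = 3
(s_12, s_13) = (0, 3) = (s_0, s_1), so the sequence has period 12.
281 ≡ 5 (mod 12), hence s_281 = s_5 = 11.

11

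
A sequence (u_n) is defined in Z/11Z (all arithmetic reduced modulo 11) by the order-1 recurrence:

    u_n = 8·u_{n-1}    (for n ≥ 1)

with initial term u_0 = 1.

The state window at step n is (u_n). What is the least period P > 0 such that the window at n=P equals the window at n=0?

10

n=0: window = (1)
n=1: window = (8)
n=2: window = (9)
n=3: window = (6)
n=4: window = (4)
n=5: window = (10)
n=6: window = (3)
n=7: window = (2)
n=8: window = (5)
n=9: window = (7)
n=10: window = (1)
window at n=10 equals window at n=0 → period = 10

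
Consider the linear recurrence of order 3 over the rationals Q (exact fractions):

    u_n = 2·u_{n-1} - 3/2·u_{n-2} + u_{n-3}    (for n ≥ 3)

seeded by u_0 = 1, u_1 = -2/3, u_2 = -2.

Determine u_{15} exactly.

-3629/32

u_3 = 2·-2 + -3/2·-2/3 + 1·1 = -2
u_4 = 2·-2 + -3/2·-2 + 1·-2/3 = -5/3
u_5 = 2·-5/3 + -3/2·-2 + 1·-2 = -7/3
u_6 = 2·-7/3 + -3/2·-5/3 + 1·-2 = -25/6
u_7 = 2·-25/6 + -3/2·-7/3 + 1·-5/3 = -13/2
u_8 = 2·-13/2 + -3/2·-25/6 + 1·-7/3 = -109/12
u_9 = 2·-109/12 + -3/2·-13/2 + 1·-25/6 = -151/12
u_10 = 2·-151/12 + -3/2·-109/12 + 1·-13/2 = -433/24
u_11 = 2·-433/24 + -3/2·-151/12 + 1·-109/12 = -631/24
u_12 = 2·-631/24 + -3/2·-433/24 + 1·-151/12 = -1829/48
u_13 = 2·-1829/48 + -3/2·-631/24 + 1·-433/24 = -877/16
u_14 = 2·-877/16 + -3/2·-1829/48 + 1·-631/24 = -7561/96
u_15 = 2·-7561/96 + -3/2·-877/16 + 1·-1829/48 = -3629/32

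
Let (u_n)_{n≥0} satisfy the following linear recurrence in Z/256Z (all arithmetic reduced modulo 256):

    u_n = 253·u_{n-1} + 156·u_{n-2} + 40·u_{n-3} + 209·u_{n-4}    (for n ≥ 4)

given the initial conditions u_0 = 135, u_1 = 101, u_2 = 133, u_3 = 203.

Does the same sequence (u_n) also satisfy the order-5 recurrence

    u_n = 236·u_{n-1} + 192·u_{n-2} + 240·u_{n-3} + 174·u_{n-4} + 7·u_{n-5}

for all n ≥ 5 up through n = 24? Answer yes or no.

no

Terms u_0..u_24: 135, 101, 133, 203, 170, 243, 12, 59, 97, 20, 228, 215, 188, 196, 0, 87, 23, 195, 83, 122, 101, 84, 99, 105, 174
n=5: candidate gives 255, actual u_5 = 243 ✗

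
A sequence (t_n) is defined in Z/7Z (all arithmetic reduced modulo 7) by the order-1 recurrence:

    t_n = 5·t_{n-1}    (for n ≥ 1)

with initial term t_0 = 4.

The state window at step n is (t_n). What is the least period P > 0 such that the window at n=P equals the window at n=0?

6

n=0: window = (4)
n=1: window = (6)
n=2: window = (2)
n=3: window = (3)
n=4: window = (1)
n=5: window = (5)
n=6: window = (4)
window at n=6 equals window at n=0 → period = 6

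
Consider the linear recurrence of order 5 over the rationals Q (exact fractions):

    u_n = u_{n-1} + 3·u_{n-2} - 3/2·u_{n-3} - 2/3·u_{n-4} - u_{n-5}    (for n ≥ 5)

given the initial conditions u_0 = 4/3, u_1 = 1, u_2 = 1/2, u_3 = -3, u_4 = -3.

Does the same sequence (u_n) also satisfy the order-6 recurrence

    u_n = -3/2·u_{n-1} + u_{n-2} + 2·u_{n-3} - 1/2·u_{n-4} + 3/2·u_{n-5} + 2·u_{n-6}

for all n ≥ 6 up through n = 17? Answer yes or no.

no

Terms u_0..u_17: 4/3, 1, 1/2, -3, -3, -59/4, -247/12, -353/6, -2243/24, -905/4, -28073/72, -125087/144, -75737/48, -53675/16, -5442401/864, -937969/72, -1198655/48, -29255671/576
n=6: candidate gives 409/24, actual u_6 = -247/12 ✗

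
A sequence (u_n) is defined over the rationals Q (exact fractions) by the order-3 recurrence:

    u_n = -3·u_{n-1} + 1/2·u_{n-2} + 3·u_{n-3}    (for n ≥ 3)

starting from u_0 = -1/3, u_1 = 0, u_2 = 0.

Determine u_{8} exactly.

u_3 = -3·0 + 1/2·0 + 3·-1/3 = -1
u_4 = -3·-1 + 1/2·0 + 3·0 = 3
u_5 = -3·3 + 1/2·-1 + 3·0 = -19/2
u_6 = -3·-19/2 + 1/2·3 + 3·-1 = 27
u_7 = -3·27 + 1/2·-19/2 + 3·3 = -307/4
u_8 = -3·-307/4 + 1/2·27 + 3·-19/2 = 861/4

861/4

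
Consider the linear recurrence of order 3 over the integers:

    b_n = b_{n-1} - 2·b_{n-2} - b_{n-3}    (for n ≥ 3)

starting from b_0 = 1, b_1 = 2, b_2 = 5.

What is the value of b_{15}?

b_3 = 1·5 + -2·2 + -1·1 = 0
b_4 = 1·0 + -2·5 + -1·2 = -12
b_5 = 1·-12 + -2·0 + -1·5 = -17
b_6 = 1·-17 + -2·-12 + -1·0 = 7
b_7 = 1·7 + -2·-17 + -1·-12 = 53
b_8 = 1·53 + -2·7 + -1·-17 = 56
b_9 = 1·56 + -2·53 + -1·7 = -57
b_10 = 1·-57 + -2·56 + -1·53 = -222
b_11 = 1·-222 + -2·-57 + -1·56 = -164
b_12 = 1·-164 + -2·-222 + -1·-57 = 337
b_13 = 1·337 + -2·-164 + -1·-222 = 887
b_14 = 1·887 + -2·337 + -1·-164 = 377
b_15 = 1·377 + -2·887 + -1·337 = -1734

-1734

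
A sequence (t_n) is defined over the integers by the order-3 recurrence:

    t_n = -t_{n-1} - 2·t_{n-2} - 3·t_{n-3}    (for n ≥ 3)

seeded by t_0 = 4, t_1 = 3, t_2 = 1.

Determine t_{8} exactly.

t_3 = -1·1 + -2·3 + -3·4 = -19
t_4 = -1·-19 + -2·1 + -3·3 = 8
t_5 = -1·8 + -2·-19 + -3·1 = 27
t_6 = -1·27 + -2·8 + -3·-19 = 14
t_7 = -1·14 + -2·27 + -3·8 = -92
t_8 = -1·-92 + -2·14 + -3·27 = -17

-17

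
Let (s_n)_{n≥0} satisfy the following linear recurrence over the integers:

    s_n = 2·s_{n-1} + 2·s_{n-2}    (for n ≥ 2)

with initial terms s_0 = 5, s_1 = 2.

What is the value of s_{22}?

s_2 = 2·2 + 2·5 = 14
s_3 = 2·14 + 2·2 = 32
s_4 = 2·32 + 2·14 = 92
s_5 = 2·92 + 2·32 = 248
s_6 = 2·248 + 2·92 = 680
s_7 = 2·680 + 2·248 = 1856
s_8 = 2·1856 + 2·680 = 5072
s_9 = 2·5072 + 2·1856 = 13856
s_10 = 2·13856 + 2·5072 = 37856
s_11 = 2·37856 + 2·13856 = 103424
s_12 = 2·103424 + 2·37856 = 282560
s_13 = 2·282560 + 2·103424 = 771968
s_14 = 2·771968 + 2·282560 = 2109056
s_15 = 2·2109056 + 2·771968 = 5762048
s_16 = 2·5762048 + 2·2109056 = 15742208
s_17 = 2·15742208 + 2·5762048 = 43008512
s_18 = 2·43008512 + 2·15742208 = 117501440
s_19 = 2·117501440 + 2·43008512 = 321019904
s_20 = 2·321019904 + 2·117501440 = 877042688
s_21 = 2·877042688 + 2·321019904 = 2396125184
s_22 = 2·2396125184 + 2·877042688 = 6546335744

6546335744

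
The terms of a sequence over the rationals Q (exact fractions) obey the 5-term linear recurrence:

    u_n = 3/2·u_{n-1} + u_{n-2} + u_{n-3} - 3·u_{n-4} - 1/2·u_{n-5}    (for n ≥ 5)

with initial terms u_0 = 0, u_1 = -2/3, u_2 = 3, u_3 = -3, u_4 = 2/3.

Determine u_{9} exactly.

-827/48

u_5 = 3/2·2/3 + 1·-3 + 1·3 + -3·-2/3 + -1/2·0 = 3
u_6 = 3/2·3 + 1·2/3 + 1·-3 + -3·3 + -1/2·-2/3 = -13/2
u_7 = 3/2·-13/2 + 1·3 + 1·2/3 + -3·-3 + -1/2·3 = 17/12
u_8 = 3/2·17/12 + 1·-13/2 + 1·3 + -3·2/3 + -1/2·-3 = -15/8
u_9 = 3/2·-15/8 + 1·17/12 + 1·-13/2 + -3·3 + -1/2·2/3 = -827/48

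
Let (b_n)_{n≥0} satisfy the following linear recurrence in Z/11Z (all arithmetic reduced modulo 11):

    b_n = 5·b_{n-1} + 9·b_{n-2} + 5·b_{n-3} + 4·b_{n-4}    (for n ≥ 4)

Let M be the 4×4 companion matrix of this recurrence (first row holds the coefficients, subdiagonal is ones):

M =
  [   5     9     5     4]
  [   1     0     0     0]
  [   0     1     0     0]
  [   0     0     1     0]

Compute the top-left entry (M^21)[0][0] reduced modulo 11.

(M^21)[0][0] is the top entry after applying M 21 times to the unit state (1, 0, 0, 0). Equivalently it is h_{24} for the auxiliary sequence (h_n) obeying the same recurrence with h_3 = 1 and h_i = 0 for 0 ≤ i < 3:
h_4 = 5·1 + 9·0 + 5·0 + 4·0 = 5
h_5 = 5·5 + 9·1 + 5·0 + 4·0 = 1
h_6 = 5·1 + 9·5 + 5·1 + 4·0 = 0
h_7 = 5·0 + 9·1 + 5·5 + 4·1 = 5
h_8 = 5·5 + 9·0 + 5·1 + 4·5 = 6
h_9 = 5·6 + 9·5 + 5·0 + 4·1 = 2
h_10 = 5·2 + 9·6 + 5·5 + 4·0 = 1
h_11 = 5·1 + 9·2 + 5·6 + 4·5 = 7
h_12 = 5·7 + 9·1 + 5·2 + 4·6 = 1
h_13 = 5·1 + 9·7 + 5·1 + 4·2 = 4
h_14 = 5·4 + 9·1 + 5·7 + 4·1 = 2
h_15 = 5·2 + 9·4 + 5·1 + 4·7 = 2
h_16 = 5·2 + 9·2 + 5·4 + 4·1 = 8
h_17 = 5·8 + 9·2 + 5·2 + 4·4 = 7
h_18 = 5·7 + 9·8 + 5·2 + 4·2 = 4
h_19 = 5·4 + 9·7 + 5·8 + 4·2 = 10
h_20 = 5·10 + 9·4 + 5·7 + 4·8 = 10
h_21 = 5·10 + 9·10 + 5·4 + 4·7 = 1
h_22 = 5·1 + 9·10 + 5·10 + 4·4 = 7
h_23 = 5·7 + 9·1 + 5·10 + 4·10 = 2
h_24 = 5·2 + 9·7 + 5·1 + 4·10 = 8

8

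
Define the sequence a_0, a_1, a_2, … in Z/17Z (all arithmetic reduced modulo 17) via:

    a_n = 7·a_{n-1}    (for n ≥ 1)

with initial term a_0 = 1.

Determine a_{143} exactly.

a_1 = 7·1 = 7
a_2 = 7·7 = 15
a_3 = 7·15 = 3
a_4 = 7·3 = 4
a_5 = 7·4 = 11
a_6 = 7·11 = 9
a_7 = 7·9 = 12
a_8 = 7·12 = 16
a_9 = 7·16 = 10
a_10 = 7·10 = 2
a_11 = 7·2 = 14
a_12 = 7·14 = 13
a_13 = 7·13 = 6
a_14 = 7·6 = 8
a_15 = 7·8 = 5
a_16 = 7·5 = 1
(a_16) = (1) = (a_0), so the sequence has period 16.
143 ≡ 15 (mod 16), hence a_143 = a_15 = 5.

5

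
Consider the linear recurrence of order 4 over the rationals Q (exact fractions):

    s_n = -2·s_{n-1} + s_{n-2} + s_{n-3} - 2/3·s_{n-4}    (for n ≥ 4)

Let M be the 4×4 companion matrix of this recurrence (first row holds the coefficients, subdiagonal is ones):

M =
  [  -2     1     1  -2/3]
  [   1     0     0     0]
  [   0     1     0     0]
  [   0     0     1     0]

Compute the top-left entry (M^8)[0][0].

(M^8)[0][0] is the top entry after applying M 8 times to the unit state (1, 0, 0, 0). Equivalently it is h_{11} for the auxiliary sequence (h_n) obeying the same recurrence with h_3 = 1 and h_i = 0 for 0 ≤ i < 3:
h_4 = -2·1 + 1·0 + 1·0 + -2/3·0 = -2
h_5 = -2·-2 + 1·1 + 1·0 + -2/3·0 = 5
h_6 = -2·5 + 1·-2 + 1·1 + -2/3·0 = -11
h_7 = -2·-11 + 1·5 + 1·-2 + -2/3·1 = 73/3
h_8 = -2·73/3 + 1·-11 + 1·5 + -2/3·-2 = -160/3
h_9 = -2·-160/3 + 1·73/3 + 1·-11 + -2/3·5 = 350/3
h_10 = -2·350/3 + 1·-160/3 + 1·73/3 + -2/3·-11 = -255
h_11 = -2·-255 + 1·350/3 + 1·-160/3 + -2/3·73/3 = 5014/9

5014/9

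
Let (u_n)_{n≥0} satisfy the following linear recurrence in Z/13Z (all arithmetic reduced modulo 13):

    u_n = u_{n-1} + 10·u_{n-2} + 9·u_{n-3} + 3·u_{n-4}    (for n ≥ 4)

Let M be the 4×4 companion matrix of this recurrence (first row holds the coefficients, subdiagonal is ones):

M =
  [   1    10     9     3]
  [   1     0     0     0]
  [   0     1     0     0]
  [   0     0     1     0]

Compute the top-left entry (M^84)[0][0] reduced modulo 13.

(M^84)[0][0] is the top entry after applying M 84 times to the unit state (1, 0, 0, 0). Equivalently it is h_{87} for the auxiliary sequence (h_n) obeying the same recurrence with h_3 = 1 and h_i = 0 for 0 ≤ i < 3:
h_4 = 1·1 + 10·0 + 9·0 + 3·0 = 1
h_5 = 1·1 + 10·1 + 9·0 + 3·0 = 11
h_6 = 1·11 + 10·1 + 9·1 + 3·0 = 4
h_7 = 1·4 + 10·11 + 9·1 + 3·1 = 9
h_8 = 1·9 + 10·4 + 9·11 + 3·1 = 8
h_9 = 1·8 + 10·9 + 9·4 + 3·11 = 11
h_10 = 1·11 + 10·8 + 9·9 + 3·4 = 2
h_11 = 1·2 + 10·11 + 9·8 + 3·9 = 3
h_12 = 1·3 + 10·2 + 9·11 + 3·8 = 3
h_13 = 1·3 + 10·3 + 9·2 + 3·11 = 6
h_14 = 1·6 + 10·3 + 9·3 + 3·2 = 4
h_15 = 1·4 + 10·6 + 9·3 + 3·3 = 9
h_16 = 1·9 + 10·4 + 9·6 + 3·3 = 8
h_17 = 1·8 + 10·9 + 9·4 + 3·6 = 9
h_18 = 1·9 + 10·8 + 9·9 + 3·4 = 0
h_19 = 1·0 + 10·9 + 9·8 + 3·9 = 7
h_20 = 1·7 + 10·0 + 9·9 + 3·8 = 8
h_21 = 1·8 + 10·7 + 9·0 + 3·9 = 1
h_22 = 1·1 + 10·8 + 9·7 + 3·0 = 1
h_23 = 1·1 + 10·1 + 9·8 + 3·7 = 0
h_24 = 1·0 + 10·1 + 9·1 + 3·8 = 4
h_25 = 1·4 + 10·0 + 9·1 + 3·1 = 3
h_26 = 1·3 + 10·4 + 9·0 + 3·1 = 7
h_27 = 1·7 + 10·3 + 9·4 + 3·0 = 8
h_28 = 1·8 + 10·7 + 9·3 + 3·4 = 0
h_29 = 1·0 + 10·8 + 9·7 + 3·3 = 9
h_30 = 1·9 + 10·0 + 9·8 + 3·7 = 11
h_31 = 1·11 + 10·9 + 9·0 + 3·8 = 8
h_32 = 1·8 + 10·11 + 9·9 + 3·0 = 4
h_33 = 1·4 + 10·8 + 9·11 + 3·9 = 2
h_34 = 1·2 + 10·4 + 9·8 + 3·11 = 4
h_35 = 1·4 + 10·2 + 9·4 + 3·8 = 6
h_36 = 1·6 + 10·4 + 9·2 + 3·4 = 11
h_37 = 1·11 + 10·6 + 9·4 + 3·2 = 9
h_38 = 1·9 + 10·11 + 9·6 + 3·4 = 3
h_39 = 1·3 + 10·9 + 9·11 + 3·6 = 2
h_40 = 1·2 + 10·3 + 9·9 + 3·11 = 3
h_41 = 1·3 + 10·2 + 9·3 + 3·9 = 12
h_42 = 1·12 + 10·3 + 9·2 + 3·3 = 4
h_43 = 1·4 + 10·12 + 9·3 + 3·2 = 1
h_44 = 1·1 + 10·4 + 9·12 + 3·3 = 2
h_45 = 1·2 + 10·1 + 9·4 + 3·12 = 6
h_46 = 1·6 + 10·2 + 9·1 + 3·4 = 8
h_47 = 1·8 + 10·6 + 9·2 + 3·1 = 11
h_48 = 1·11 + 10·8 + 9·6 + 3·2 = 8
h_49 = 1·8 + 10·11 + 9·8 + 3·6 = 0
h_50 = 1·0 + 10·8 + 9·11 + 3·8 = 8
h_51 = 1·8 + 10·0 + 9·8 + 3·11 = 9
h_52 = 1·9 + 10·8 + 9·0 + 3·8 = 9
h_53 = 1·9 + 10·9 + 9·8 + 3·0 = 2
h_54 = 1·2 + 10·9 + 9·9 + 3·8 = 2
h_55 = 1·2 + 10·2 + 9·9 + 3·9 = 0
h_56 = 1·0 + 10·2 + 9·2 + 3·9 = 0
h_57 = 1·0 + 10·0 + 9·2 + 3·2 = 11
h_58 = 1·11 + 10·0 + 9·0 + 3·2 = 4
h_59 = 1·4 + 10·11 + 9·0 + 3·0 = 10
h_60 = 1·10 + 10·4 + 9·11 + 3·0 = 6
h_61 = 1·6 + 10·10 + 9·4 + 3·11 = 6
h_62 = 1·6 + 10·6 + 9·10 + 3·4 = 12
h_63 = 1·12 + 10·6 + 9·6 + 3·10 = 0
h_64 = 1·0 + 10·12 + 9·6 + 3·6 = 10
h_65 = 1·10 + 10·0 + 9·12 + 3·6 = 6
h_66 = 1·6 + 10·10 + 9·0 + 3·12 = 12
h_67 = 1·12 + 10·6 + 9·10 + 3·0 = 6
h_68 = 1·6 + 10·12 + 9·6 + 3·10 = 2
h_69 = 1·2 + 10·6 + 9·12 + 3·6 = 6
h_70 = 1·6 + 10·2 + 9·6 + 3·12 = 12
h_71 = 1·12 + 10·6 + 9·2 + 3·6 = 4
h_72 = 1·4 + 10·12 + 9·6 + 3·2 = 2
h_73 = 1·2 + 10·4 + 9·12 + 3·6 = 12
h_74 = 1·12 + 10·2 + 9·4 + 3·12 = 0
h_75 = 1·0 + 10·12 + 9·2 + 3·4 = 7
h_76 = 1·7 + 10·0 + 9·12 + 3·2 = 4
h_77 = 1·4 + 10·7 + 9·0 + 3·12 = 6
h_78 = 1·6 + 10·4 + 9·7 + 3·0 = 5
h_79 = 1·5 + 10·6 + 9·4 + 3·7 = 5
h_80 = 1·5 + 10·5 + 9·6 + 3·4 = 4
h_81 = 1·4 + 10·5 + 9·5 + 3·6 = 0
h_82 = 1·0 + 10·4 + 9·5 + 3·5 = 9
h_83 = 1·9 + 10·0 + 9·4 + 3·5 = 8
h_84 = 1·8 + 10·9 + 9·0 + 3·4 = 6
h_85 = 1·6 + 10·8 + 9·9 + 3·0 = 11
h_86 = 1·11 + 10·6 + 9·8 + 3·9 = 1
h_87 = 1·1 + 10·11 + 9·6 + 3·8 = 7

7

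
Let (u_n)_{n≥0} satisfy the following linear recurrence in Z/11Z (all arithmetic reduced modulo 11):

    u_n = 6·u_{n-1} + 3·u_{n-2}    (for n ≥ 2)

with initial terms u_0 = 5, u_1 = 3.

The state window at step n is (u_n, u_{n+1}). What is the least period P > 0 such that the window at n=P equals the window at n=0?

10

n=0: window = (5, 3)
n=1: window = (3, 0)
n=2: window = (0, 9)
n=3: window = (9, 10)
n=4: window = (10, 10)
n=5: window = (10, 2)
n=6: window = (2, 9)
n=7: window = (9, 5)
n=8: window = (5, 2)
n=9: window = (2, 5)
n=10: window = (5, 3)
window at n=10 equals window at n=0 → period = 10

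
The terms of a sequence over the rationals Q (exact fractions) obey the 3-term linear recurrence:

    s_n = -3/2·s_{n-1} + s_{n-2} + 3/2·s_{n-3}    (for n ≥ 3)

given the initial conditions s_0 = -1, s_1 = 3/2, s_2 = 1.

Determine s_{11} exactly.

-34431/256

s_3 = -3/2·1 + 1·3/2 + 3/2·-1 = -3/2
s_4 = -3/2·-3/2 + 1·1 + 3/2·3/2 = 11/2
s_5 = -3/2·11/2 + 1·-3/2 + 3/2·1 = -33/4
s_6 = -3/2·-33/4 + 1·11/2 + 3/2·-3/2 = 125/8
s_7 = -3/2·125/8 + 1·-33/4 + 3/2·11/2 = -375/16
s_8 = -3/2·-375/16 + 1·125/8 + 3/2·-33/4 = 1229/32
s_9 = -3/2·1229/32 + 1·-375/16 + 3/2·125/8 = -3687/64
s_10 = -3/2·-3687/64 + 1·1229/32 + 3/2·-375/16 = 11477/128
s_11 = -3/2·11477/128 + 1·-3687/64 + 3/2·1229/32 = -34431/256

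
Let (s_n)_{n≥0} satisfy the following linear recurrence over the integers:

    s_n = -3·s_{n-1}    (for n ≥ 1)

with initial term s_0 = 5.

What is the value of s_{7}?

s_1 = -3·5 = -15
s_2 = -3·-15 = 45
s_3 = -3·45 = -135
s_4 = -3·-135 = 405
s_5 = -3·405 = -1215
s_6 = -3·-1215 = 3645
s_7 = -3·3645 = -10935

-10935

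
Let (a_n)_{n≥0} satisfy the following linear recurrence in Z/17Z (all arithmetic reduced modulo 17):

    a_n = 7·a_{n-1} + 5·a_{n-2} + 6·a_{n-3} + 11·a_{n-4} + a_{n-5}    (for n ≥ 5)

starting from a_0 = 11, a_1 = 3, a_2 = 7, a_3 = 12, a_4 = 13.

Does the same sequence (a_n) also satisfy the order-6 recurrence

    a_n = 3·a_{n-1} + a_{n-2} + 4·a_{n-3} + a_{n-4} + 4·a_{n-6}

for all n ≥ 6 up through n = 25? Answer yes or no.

no

Terms a_0..a_25: 11, 3, 7, 12, 13, 16, 6, 16, 2, 13, 7, 2, 12, 9, 4, 4, 15, 5, 0, 10, 14, 14, 12, 8, 7, 6
n=6: candidate gives 7, actual a_6 = 6 ✗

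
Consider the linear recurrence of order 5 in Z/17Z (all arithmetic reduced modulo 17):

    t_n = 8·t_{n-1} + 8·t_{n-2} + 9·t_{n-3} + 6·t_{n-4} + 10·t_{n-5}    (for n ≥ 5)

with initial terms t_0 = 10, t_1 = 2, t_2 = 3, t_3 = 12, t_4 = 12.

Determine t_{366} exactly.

2

t_5 = 8·12 + 8·12 + 9·3 + 6·2 + 10·10 = 8
t_6 = 8·8 + 8·12 + 9·12 + 6·3 + 10·2 = 0
t_7 = 8·0 + 8·8 + 9·12 + 6·12 + 10·3 = 2
t_8 = 8·2 + 8·0 + 9·8 + 6·12 + 10·12 = 8
t_9 = 8·8 + 8·2 + 9·0 + 6·8 + 10·12 = 10
t_10 = 8·10 + 8·8 + 9·2 + 6·0 + 10·8 = 4
Continuing the recurrence:
  t_11 = 9;  t_12 = 7;  t_13 = 15;  t_14 = 7;  t_15 = 10;  t_16 = 12
  t_17 = 8;  t_18 = 0;  t_19 = 13;  t_20 = 8;  t_21 = 13;  t_22 = 8
  t_23 = 12;  t_24 = 13;  t_25 = 5;  t_26 = 5;  t_27 = 9;  t_28 = 15
  t_29 = 6;  t_30 = 6;  t_31 = 12;  t_32 = 4;  t_33 = 11;  t_34 = 1
  t_35 = 9;  t_36 = 0;  t_37 = 0;  t_38 = 10;  t_39 = 8;  t_40 = 13
  t_41 = 3;  t_42 = 5;  t_43 = 6;  t_44 = 1;  t_45 = 11;  t_46 = 6
  t_47 = 10;  t_48 = 4;  t_49 = 4;  t_50 = 11;  t_51 = 4;  t_52 = 8
  t_53 = 4;  t_54 = 0;  t_55 = 0;  t_56 = 5;  t_57 = 8;  t_58 = 8
  t_59 = 3;  t_60 = 3;  t_61 = 14;  t_62 = 2;  t_63 = 15;  t_64 = 4
  t_65 = 12;  t_66 = 7;  t_67 = 9;  t_68 = 2;  t_69 = 8;  t_70 = 0
  t_71 = 2;  t_72 = 3;  t_73 = 6;  t_74 = 0;  t_75 = 2;  t_76 = 6
  t_77 = 11;  t_78 = 10;  t_79 = 13;  t_80 = 16;  t_81 = 6;  t_82 = 4
  t_83 = 11;  t_84 = 9;  t_85 = 1;  t_86 = 8;  t_87 = 4;  t_88 = 14
  t_89 = 6;  t_90 = 16;  t_91 = 15;  t_92 = 1;  t_93 = 6;  t_94 = 7
  t_95 = 6;  t_96 = 8;  t_97 = 0;  t_98 = 16;  t_99 = 0;  t_100 = 15
  t_101 = 4;  t_102 = 10;  t_103 = 16;  t_104 = 11;  t_105 = 4;  t_106 = 7
  t_107 = 9;  t_108 = 16;  t_109 = 6;  t_110 = 16;  t_111 = 2;  t_112 = 10
  t_113 = 11;  t_114 = 2;  t_115 = 9;  t_116 = 12;  t_117 = 12;  t_118 = 4
  t_119 = 4;  t_120 = 11;  t_121 = 8;  t_122 = 9;  t_123 = 10;  t_124 = 7
  t_125 = 1;  t_126 = 16;  t_127 = 9;  t_128 = 11;  t_129 = 6;  t_130 = 0
  t_131 = 4;  t_132 = 4;  t_133 = 6;  t_134 = 6;  t_135 = 3;  t_136 = 3
  t_137 = 8;  t_138 = 7;  t_139 = 4;  t_140 = 4;  t_141 = 1;  t_142 = 11
  t_143 = 5;  t_144 = 14;  t_145 = 8;  t_146 = 8;  t_147 = 3;  t_148 = 5
  t_149 = 1;  t_150 = 16;  t_151 = 7;  t_152 = 15;  t_153 = 2;  t_154 = 16
  t_155 = 5;  t_156 = 6;  t_157 = 3;  t_158 = 12;  t_159 = 7;  t_160 = 10
  t_161 = 16;  t_162 = 16;  t_163 = 15;  t_164 = 12;  t_165 = 12;  t_166 = 5
  t_167 = 1;  t_168 = 4;  t_169 = 5;  t_170 = 10;  t_171 = 8;  t_172 = 2
  t_173 = 2;  t_174 = 10;  t_175 = 7;  t_176 = 8;  t_177 = 4;  t_178 = 1
  t_179 = 16;  t_180 = 1;  t_181 = 11;  t_182 = 14;  t_183 = 9;  t_184 = 7
  t_185 = 7;  t_186 = 13;  t_187 = 9;  t_188 = 14;  t_189 = 5;  t_190 = 7
  t_191 = 15;  t_192 = 4;  t_193 = 11;  t_194 = 7;  t_195 = 0;  t_196 = 6
  t_197 = 13;  t_198 = 15;  t_199 = 8;  t_200 = 14;  t_201 = 7;  t_202 = 1
  t_203 = 14;  t_204 = 7;  t_205 = 2;  t_206 = 2;  t_207 = 2;  t_208 = 11
  t_209 = 0;  t_210 = 2;  t_211 = 11;  t_212 = 3;  t_213 = 2;  t_214 = 15
  t_215 = 11;  t_216 = 14;  t_217 = 3;  t_218 = 5;  t_219 = 15;  t_220 = 7
  t_221 = 5;  t_222 = 2;  t_223 = 4;  t_224 = 13;  t_225 = 16;  t_226 = 7
  t_227 = 5;  t_228 = 1;  t_229 = 14;  t_230 = 10;  t_231 = 12;  t_232 = 1
  t_233 = 16;  t_234 = 2;  t_235 = 2;  t_236 = 13;  t_237 = 6;  t_238 = 2
  t_239 = 9;  t_240 = 2;  t_241 = 0;  t_242 = 16;  t_243 = 16;  t_244 = 1
  t_245 = 11;  t_246 = 13;  t_247 = 15;  t_248 = 13;  t_249 = 9;  t_250 = 6
  t_251 = 15;  t_252 = 1;  t_253 = 9;  t_254 = 1;  t_255 = 1;  t_256 = 15
  t_257 = 14;  t_258 = 14;  t_259 = 1;  t_260 = 6;  t_261 = 8;  t_262 = 5
  t_263 = 15;  t_264 = 6;  t_265 = 15;  t_266 = 5;  t_267 = 14;  t_268 = 14
  t_269 = 11;  t_270 = 13;  t_271 = 10;  t_272 = 14;  t_273 = 5;  t_274 = 5
  t_275 = 5;  t_276 = 3;  t_277 = 7;  t_278 = 1;  t_279 = 1;  t_280 = 11
  t_281 = 7;  t_282 = 8;  t_283 = 14;  t_284 = 9;  t_285 = 0;  t_286 = 10
  t_287 = 2;  t_288 = 1;  t_289 = 0;  t_290 = 1;  t_291 = 10;  t_292 = 12
  t_293 = 8;  t_294 = 1;  t_295 = 12;  t_296 = 8;  t_297 = 14;  t_298 = 13
  t_299 = 13;  t_300 = 9;  t_301 = 15;  t_302 = 0;  t_303 = 1;  t_304 = 4
  t_305 = 16;  t_306 = 13;  t_307 = 2;  t_308 = 9;  t_309 = 1;  t_310 = 13
  t_311 = 12;  t_312 = 11;  t_313 = 6;  t_314 = 9;  t_315 = 13;  t_316 = 8
  t_317 = 4;  t_318 = 4;  t_319 = 15;  t_320 = 9;  t_321 = 9;  t_322 = 3
  t_323 = 1;  t_324 = 11;  t_325 = 12;  t_326 = 12;  t_327 = 4;  t_328 = 6
  t_329 = 13;  t_330 = 6;  t_331 = 10;  t_332 = 15;  t_333 = 1;  t_334 = 10
  t_335 = 3;  t_336 = 14;  t_337 = 8;  t_338 = 1;  t_339 = 10;  t_340 = 2
  t_341 = 4;  t_342 = 3;  t_343 = 8;  t_344 = 15;  t_345 = 0;  t_346 = 12
  t_347 = 3;  t_348 = 1;  t_349 = 1;  t_350 = 13;  t_351 = 4;  t_352 = 11
  t_353 = 15;  t_354 = 9;  t_355 = 3;  t_356 = 14;  t_357 = 9;  t_358 = 7
  t_359 = 5;  t_360 = 2;  t_361 = 7;  t_362 = 11;  t_363 = 7;  t_364 = 14
t_365 = 8·14 + 8·7 + 9·11 + 6·7 + 10·2 = 6
t_366 = 8·6 + 8·14 + 9·7 + 6·11 + 10·7 = 2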